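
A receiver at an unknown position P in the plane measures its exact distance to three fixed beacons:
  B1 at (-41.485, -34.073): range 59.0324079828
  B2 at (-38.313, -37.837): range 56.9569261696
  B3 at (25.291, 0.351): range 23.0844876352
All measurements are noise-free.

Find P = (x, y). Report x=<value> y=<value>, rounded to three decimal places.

x=16.035 y=-20.797

eq1: (x + 41.485)² + (y + 34.073)² = 59.0324079828²
eq2: (x + 38.313)² + (y + 37.837)² = 56.9569261696²
eq3: (x − 25.291)² + (y − 0.351)² = 23.0844876352²
eq3−eq1, eq3−eq2 (x²,y² cancel):
  -133.552·x − 68.848·y = -709.714951
  -127.208·x − 76.376·y = -451.431213
det = -133.552·-76.376 − -68.848·-127.208 = 1442.151168
x = (-709.714951·-76.376 − -68.848·-451.431213) / 1442.151168 = 16.035110
y = (-133.552·-451.431213 − -709.714951·-127.208) / 1442.151168 = -20.796626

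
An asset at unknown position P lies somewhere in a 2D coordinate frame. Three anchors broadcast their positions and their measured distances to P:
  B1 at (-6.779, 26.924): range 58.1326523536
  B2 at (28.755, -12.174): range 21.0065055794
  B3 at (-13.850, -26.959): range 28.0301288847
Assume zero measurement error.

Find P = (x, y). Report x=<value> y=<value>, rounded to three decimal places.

eq1: (x + 6.779)² + (y − 26.924)² = 58.1326523536²
eq2: (x − 28.755)² + (y + 12.174)² = 21.0065055794²
eq3: (x + 13.850)² + (y + 26.959)² = 28.0301288847²
eq3−eq1, eq3−eq2 (x²,y² cancel):
  14.142·x + 107.766·y = -2741.470708
  85.210·x + 29.570·y = 400.860969
det = 14.142·29.570 − 107.766·85.210 = -8764.561920
x = (-2741.470708·29.570 − 107.766·400.860969) / -8764.561920 = 14.178059
y = (14.142·400.860969 − -2741.470708·85.210) / -8764.561920 = -27.299675

x=14.178 y=-27.300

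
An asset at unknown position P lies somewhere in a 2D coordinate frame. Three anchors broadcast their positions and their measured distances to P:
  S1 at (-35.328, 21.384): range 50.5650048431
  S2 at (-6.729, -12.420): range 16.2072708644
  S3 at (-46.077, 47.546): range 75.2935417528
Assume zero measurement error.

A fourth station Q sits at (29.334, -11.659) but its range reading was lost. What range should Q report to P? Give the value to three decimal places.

22.566

eq1: (x + 35.328)² + (y − 21.384)² = 50.5650048431²
eq2: (x + 6.729)² + (y + 12.420)² = 16.2072708644²
eq3: (x + 46.077)² + (y − 47.546)² = 75.2935417528²
eq2−eq1, eq2−eq3 (x²,y² cancel):
  -57.198·x + 67.608·y = -788.336887
  -78.696·x + 119.932·y = -1222.265597
det = -57.198·119.932 − 67.608·-78.696 = -1539.391368
x = (-788.336887·119.932 − 67.608·-1222.265597) / -1539.391368 = 7.738050
y = (-57.198·-1222.265597 − -788.336887·-78.696) / -1539.391368 = -5.113831
|P − Q| = √((7.738050 − 29.334)² + (-5.113831 − -11.659)²) = 22.565999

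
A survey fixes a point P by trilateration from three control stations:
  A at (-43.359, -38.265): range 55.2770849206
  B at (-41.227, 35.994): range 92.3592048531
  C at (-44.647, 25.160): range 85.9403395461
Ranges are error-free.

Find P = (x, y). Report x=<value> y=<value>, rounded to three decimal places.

eq1: (x + 43.359)² + (y + 38.265)² = 55.2770849206²
eq2: (x + 41.227)² + (y − 35.994)² = 92.3592048531²
eq3: (x + 44.647)² + (y − 25.160)² = 85.9403395461²
eq1−eq3, eq1−eq2 (x²,y² cancel):
  -2.576·x + 126.850·y = -5048.018741
  4.264·x + 148.518·y = -5823.646145
det = -2.576·148.518 − 126.850·4.264 = -923.470768
x = (-5048.018741·148.518 − 126.850·-5823.646145) / -923.470768 = 11.903066
y = (-2.576·-5823.646145 − -5048.018741·4.264) / -923.470768 = -39.553460

x=11.903 y=-39.553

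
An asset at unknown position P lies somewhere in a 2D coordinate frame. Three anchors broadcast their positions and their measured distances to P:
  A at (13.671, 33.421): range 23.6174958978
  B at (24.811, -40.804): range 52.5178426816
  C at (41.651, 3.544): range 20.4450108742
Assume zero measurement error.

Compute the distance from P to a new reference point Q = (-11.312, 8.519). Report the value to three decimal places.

eq1: (x − 13.671)² + (y − 33.421)² = 23.6174958978²
eq2: (x − 24.811)² + (y + 40.804)² = 52.5178426816²
eq3: (x − 41.651)² + (y − 3.544)² = 20.4450108742²
eq1−eq3, eq1−eq2 (x²,y² cancel):
  55.960·x − 59.754·y = 583.293898
  22.280·x − 148.450·y = -1223.645032
det = 55.960·-148.450 − -59.754·22.280 = -6975.942880
x = (583.293898·-148.450 − -59.754·-1223.645032) / -6975.942880 = 22.894061
y = (55.960·-1223.645032 − 583.293898·22.280) / -6975.942880 = 11.678846
|P − Q| = √((22.894061 − -11.312)² + (11.678846 − 8.519)²) = 34.351700

34.352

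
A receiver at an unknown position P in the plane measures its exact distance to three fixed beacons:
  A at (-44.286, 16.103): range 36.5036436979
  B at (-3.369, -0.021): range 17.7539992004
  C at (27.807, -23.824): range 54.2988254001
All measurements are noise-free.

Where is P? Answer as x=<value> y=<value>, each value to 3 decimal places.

eq1: (x + 44.286)² + (y − 16.103)² = 36.5036436979²
eq2: (x + 3.369)² + (y + 0.021)² = 17.7539992004²
eq3: (x − 27.807)² + (y + 23.824)² = 54.2988254001²
eq1−eq3, eq1−eq2 (x²,y² cancel):
  144.186·x − 79.854·y = -2495.590617
  81.834·x − 32.248·y = -1191.894287
det = 144.186·-32.248 − -79.854·81.834 = 1885.062108
x = (-2495.590617·-32.248 − -79.854·-1191.894287) / 1885.062108 = -7.798003
y = (144.186·-1191.894287 − -2495.590617·81.834) / 1885.062108 = 17.171685

x=-7.798 y=17.172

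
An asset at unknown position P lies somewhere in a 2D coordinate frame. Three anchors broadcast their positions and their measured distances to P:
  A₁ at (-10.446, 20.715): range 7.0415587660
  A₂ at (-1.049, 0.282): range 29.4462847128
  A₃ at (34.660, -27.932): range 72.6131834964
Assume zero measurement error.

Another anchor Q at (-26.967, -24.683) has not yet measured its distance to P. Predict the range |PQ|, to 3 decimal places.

eq1: (x + 10.446)² + (y − 20.715)² = 7.0415587660²
eq2: (x + 1.049)² + (y − 0.282)² = 29.4462847128²
eq3: (x − 34.660)² + (y + 27.932)² = 72.6131834964²
eq3−eq2, eq3−eq1 (x²,y² cancel):
  -71.418·x + 56.428·y = 2425.258435
  -90.212·x + 97.294·y = 3779.808785
det = -71.418·97.294 − 56.428·-90.212 = -1858.060156
x = (2425.258435·97.294 − 56.428·3779.808785) / -1858.060156 = -12.204150
y = (-71.418·3779.808785 − 2425.258435·-90.212) / -1858.060156 = 27.533538
|P − Q| = √((-12.204150 − -26.967)² + (27.533538 − -24.683)²) = 54.263326

54.263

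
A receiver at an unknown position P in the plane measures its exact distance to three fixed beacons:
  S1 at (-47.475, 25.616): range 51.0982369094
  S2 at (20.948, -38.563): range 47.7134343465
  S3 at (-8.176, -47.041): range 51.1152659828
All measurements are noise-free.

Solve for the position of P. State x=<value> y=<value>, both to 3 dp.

x=-1.355 y=3.617

eq1: (x + 47.475)² + (y − 25.616)² = 51.0982369094²
eq2: (x − 20.948)² + (y + 38.563)² = 47.7134343465²
eq3: (x + 8.176)² + (y + 47.041)² = 51.1152659828²
eq1−eq2, eq1−eq3 (x²,y² cancel):
  136.846·x − 128.358·y = -649.673410
  78.598·x − 145.314·y = -632.093025
det = 136.846·-145.314 − -128.358·78.598 = -9796.957560
x = (-649.673410·-145.314 − -128.358·-632.093025) / -9796.957560 = -1.354752
y = (136.846·-632.093025 − -649.673410·78.598) / -9796.957560 = 3.617079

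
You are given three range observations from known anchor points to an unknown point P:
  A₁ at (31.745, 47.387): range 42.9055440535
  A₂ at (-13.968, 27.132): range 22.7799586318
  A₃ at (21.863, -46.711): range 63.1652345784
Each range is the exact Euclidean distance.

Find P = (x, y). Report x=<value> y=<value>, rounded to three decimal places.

eq1: (x − 31.745)² + (y − 47.387)² = 42.9055440535²
eq2: (x + 13.968)² + (y − 27.132)² = 22.7799586318²
eq3: (x − 21.863)² + (y + 46.711)² = 63.1652345784²
eq1−eq3, eq1−eq2 (x²,y² cancel):
  -19.764·x − 188.196·y = -2742.325653
  -91.426·x − 40.510·y = -1000.063151
det = -19.764·-40.510 − -188.196·-91.426 = -16405.367856
x = (-2742.325653·-40.510 − -188.196·-1000.063151) / -16405.367856 = 4.700673
y = (-19.764·-1000.063151 − -2742.325653·-91.426) / -16405.367856 = 14.077991

x=4.701 y=14.078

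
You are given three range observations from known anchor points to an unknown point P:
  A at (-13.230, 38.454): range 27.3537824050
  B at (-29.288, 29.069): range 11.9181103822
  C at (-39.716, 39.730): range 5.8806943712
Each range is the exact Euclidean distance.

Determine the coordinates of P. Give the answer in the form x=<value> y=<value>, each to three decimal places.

eq1: (x + 13.230)² + (y − 38.454)² = 27.3537824050²
eq2: (x + 29.288)² + (y − 29.069)² = 11.9181103822²
eq3: (x + 39.716)² + (y − 39.730)² = 5.8806943712²
eq3−eq1, eq3−eq2 (x²,y² cancel):
  52.972·x − 2.552·y = -2215.737386
  20.856·x − 21.322·y = -1560.498640
det = 52.972·-21.322 − -2.552·20.856 = -1076.244472
x = (-2215.737386·-21.322 − -2.552·-1560.498640) / -1076.244472 = -40.196778
y = (52.972·-1560.498640 − -2215.737386·20.856) / -1076.244472 = 33.868992

x=-40.197 y=33.869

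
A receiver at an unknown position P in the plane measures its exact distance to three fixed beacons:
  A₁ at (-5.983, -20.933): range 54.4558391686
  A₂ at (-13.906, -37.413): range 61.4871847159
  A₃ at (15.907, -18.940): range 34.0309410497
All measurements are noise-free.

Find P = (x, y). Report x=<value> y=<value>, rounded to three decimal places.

eq1: (x + 5.983)² + (y + 20.933)² = 54.4558391686²
eq2: (x + 13.906)² + (y + 37.413)² = 61.4871847159²
eq3: (x − 15.907)² + (y + 18.940)² = 34.0309410497²
eq1−eq2, eq1−eq3 (x²,y² cancel):
  -15.846·x − 32.960·y = 303.887162
  43.780·x + 3.986·y = 1945.102942
det = -15.846·3.986 − -32.960·43.780 = 1379.826644
x = (303.887162·3.986 − -32.960·1945.102942) / 1379.826644 = 47.340648
y = (-15.846·1945.102942 − 303.887162·43.780) / 1379.826644 = -31.979583

x=47.341 y=-31.980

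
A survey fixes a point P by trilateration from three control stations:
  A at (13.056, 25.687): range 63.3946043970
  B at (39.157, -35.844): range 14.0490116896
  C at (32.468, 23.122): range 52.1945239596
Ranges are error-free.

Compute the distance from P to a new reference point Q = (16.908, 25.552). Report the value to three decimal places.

eq1: (x − 13.056)² + (y − 25.687)² = 63.3946043970²
eq2: (x − 39.157)² + (y + 35.844)² = 14.0490116896²
eq3: (x − 32.468)² + (y − 23.122)² = 52.1945239596²
eq3−eq2, eq3−eq1 (x²,y² cancel):
  13.378·x − 117.932·y = 3756.158679
  -38.824·x + 5.130·y = -2053.124338
det = 13.378·5.130 − -117.932·-38.824 = -4509.962828
x = (3756.158679·5.130 − -117.932·-2053.124338) / -4509.962828 = 49.415034
y = (13.378·-2053.124338 − 3756.158679·-38.824) / -4509.962828 = -26.244652
|P − Q| = √((49.415034 − 16.908)² + (-26.244652 − 25.552)²) = 61.152273

61.152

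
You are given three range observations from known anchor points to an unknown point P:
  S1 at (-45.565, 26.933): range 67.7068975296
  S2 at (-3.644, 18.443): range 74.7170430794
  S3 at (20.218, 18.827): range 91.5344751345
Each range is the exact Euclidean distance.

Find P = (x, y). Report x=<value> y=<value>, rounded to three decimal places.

eq1: (x + 45.565)² + (y − 26.933)² = 67.7068975296²
eq2: (x + 3.644)² + (y − 18.443)² = 74.7170430794²
eq3: (x − 20.218)² + (y − 18.827)² = 91.5344751345²
eq1−eq3, eq1−eq2 (x²,y² cancel):
  131.566·x − 16.212·y = -5832.668426
  83.842·x − 16.980·y = -3446.545282
det = 131.566·-16.980 − -16.212·83.842 = -874.744176
x = (-5832.668426·-16.980 − -16.212·-3446.545282) / -874.744176 = -49.343933
y = (131.566·-3446.545282 − -5832.668426·83.842) / -874.744176 = -40.668358

x=-49.344 y=-40.668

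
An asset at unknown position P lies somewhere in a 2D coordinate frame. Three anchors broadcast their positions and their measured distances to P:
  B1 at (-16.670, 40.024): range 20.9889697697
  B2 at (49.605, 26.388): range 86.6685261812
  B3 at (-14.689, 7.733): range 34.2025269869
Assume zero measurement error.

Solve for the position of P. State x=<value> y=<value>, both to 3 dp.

x=-36.739 y=33.879

eq1: (x + 16.670)² + (y − 40.024)² = 20.9889697697²
eq2: (x − 49.605)² + (y − 26.388)² = 86.6685261812²
eq3: (x + 14.689)² + (y − 7.733)² = 34.2025269869²
eq2−eq3, eq2−eq1 (x²,y² cancel):
  -128.588·x − 37.310·y = 3460.204019
  -132.550·x + 27.272·y = 5793.723485
det = -128.588·27.272 − -37.310·-132.550 = -8452.292436
x = (3460.204019·27.272 − -37.310·5793.723485) / -8452.292436 = -36.739205
y = (-128.588·5793.723485 − 3460.204019·-132.550) / -8452.292436 = 33.878770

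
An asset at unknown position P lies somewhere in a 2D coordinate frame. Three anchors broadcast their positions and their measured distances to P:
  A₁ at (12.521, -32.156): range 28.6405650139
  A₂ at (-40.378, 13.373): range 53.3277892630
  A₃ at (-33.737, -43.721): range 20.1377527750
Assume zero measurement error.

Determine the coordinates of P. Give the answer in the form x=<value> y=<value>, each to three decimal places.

eq1: (x − 12.521)² + (y + 32.156)² = 28.6405650139²
eq2: (x + 40.378)² + (y − 13.373)² = 53.3277892630²
eq3: (x + 33.737)² + (y + 43.721)² = 20.1377527750²
eq2−eq1, eq2−eq3 (x²,y² cancel):
  105.798·x − 91.058·y = 1405.134907
  13.282·x − 114.188·y = 3678.815018
det = 105.798·-114.188 − -91.058·13.282 = -10871.429668
x = (1405.134907·-114.188 − -91.058·3678.815018) / -10871.429668 = -16.054558
y = (105.798·3678.815018 − 1405.134907·13.282) / -10871.429668 = -34.084594

x=-16.055 y=-34.085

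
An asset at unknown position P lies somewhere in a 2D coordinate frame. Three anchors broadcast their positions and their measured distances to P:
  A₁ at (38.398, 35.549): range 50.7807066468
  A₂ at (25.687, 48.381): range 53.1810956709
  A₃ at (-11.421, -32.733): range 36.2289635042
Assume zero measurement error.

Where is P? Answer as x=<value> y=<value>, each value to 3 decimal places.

eq1: (x − 38.398)² + (y − 35.549)² = 50.7807066468²
eq2: (x − 25.687)² + (y − 48.381)² = 53.1810956709²
eq3: (x + 11.421)² + (y + 32.733)² = 36.2289635042²
eq1−eq2, eq1−eq3 (x²,y² cancel):
  -25.422·x + 25.664·y = 12.856556
  -99.638·x − 136.564·y = -270.106904
det = -25.422·-136.564 − 25.664·-99.638 = 6028.839640
x = (12.856556·-136.564 − 25.664·-270.106904) / 6028.839640 = 0.858587
y = (-25.422·-270.106904 − 12.856556·-99.638) / 6028.839640 = 1.351447

x=0.859 y=1.351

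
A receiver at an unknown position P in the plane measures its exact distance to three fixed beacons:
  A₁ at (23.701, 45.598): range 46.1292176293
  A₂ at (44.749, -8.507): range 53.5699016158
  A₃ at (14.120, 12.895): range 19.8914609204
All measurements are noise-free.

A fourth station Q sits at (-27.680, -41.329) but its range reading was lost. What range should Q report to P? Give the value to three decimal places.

eq1: (x − 23.701)² + (y − 45.598)² = 46.1292176293²
eq2: (x − 44.749)² + (y + 8.507)² = 53.5699016158²
eq3: (x − 14.120)² + (y − 12.895)² = 19.8914609204²
eq2−eq1, eq2−eq3 (x²,y² cancel):
  -42.096·x + 108.210·y = 1307.902595
  -61.258·x + 42.804·y = 764.877517
det = -42.096·42.804 − 108.210·-61.258 = 4826.850996
x = (1307.902595·42.804 − 108.210·764.877517) / 4826.850996 = -5.548946
y = (-42.096·764.877517 − 1307.902595·-61.258) / 4826.850996 = 9.928049
|P − Q| = √((-5.548946 − -27.680)² + (9.928049 − -41.329)²) = 55.830714

55.831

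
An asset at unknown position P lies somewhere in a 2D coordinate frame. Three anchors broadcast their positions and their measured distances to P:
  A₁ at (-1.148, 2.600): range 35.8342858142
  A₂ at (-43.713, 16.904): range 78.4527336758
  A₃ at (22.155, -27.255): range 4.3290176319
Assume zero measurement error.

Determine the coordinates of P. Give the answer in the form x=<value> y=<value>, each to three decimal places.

eq1: (x + 1.148)² + (y − 2.600)² = 35.8342858142²
eq2: (x + 43.713)² + (y − 16.904)² = 78.4527336758²
eq3: (x − 22.155)² + (y + 27.255)² = 4.3290176319²
eq3−eq1, eq3−eq2 (x²,y² cancel):
  -46.606·x + 59.710·y = -2490.956792
  -131.736·x + 88.318·y = -5173.198493
det = -46.606·88.318 − 59.710·-131.736 = 3749.807852
x = (-2490.956792·88.318 − 59.710·-5173.198493) / 3749.807852 = 23.706644
y = (-46.606·-5173.198493 − -2490.956792·-131.736) / 3749.807852 = -23.213615

x=23.707 y=-23.214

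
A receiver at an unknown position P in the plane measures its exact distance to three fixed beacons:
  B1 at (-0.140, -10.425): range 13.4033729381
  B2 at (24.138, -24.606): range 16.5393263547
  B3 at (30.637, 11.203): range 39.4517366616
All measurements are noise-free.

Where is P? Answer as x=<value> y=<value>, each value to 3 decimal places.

x=7.976 y=-21.092

eq1: (x + 0.140)² + (y + 10.425)² = 13.4033729381²
eq2: (x − 24.138)² + (y + 24.606)² = 16.5393263547²
eq3: (x − 30.637)² + (y − 11.203)² = 39.4517366616²
eq2−eq3, eq2−eq1 (x²,y² cancel):
  12.998·x + 71.618·y = -1406.855511
  -48.556·x + 28.362·y = -985.499145
det = 12.998·28.362 − 71.618·-48.556 = 3846.132884
x = (-1406.855511·28.362 − 71.618·-985.499145) / 3846.132884 = 7.976386
y = (12.998·-985.499145 − -1406.855511·-48.556) / 3846.132884 = -21.091521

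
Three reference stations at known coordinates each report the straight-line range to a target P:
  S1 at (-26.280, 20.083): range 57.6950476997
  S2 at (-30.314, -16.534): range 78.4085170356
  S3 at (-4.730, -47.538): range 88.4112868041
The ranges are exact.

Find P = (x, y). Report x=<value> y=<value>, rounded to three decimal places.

x=29.742 y=33.876

eq1: (x + 26.280)² + (y − 20.083)² = 57.6950476997²
eq2: (x + 30.314)² + (y + 16.534)² = 78.4085170356²
eq3: (x + 4.730)² + (y + 47.538)² = 88.4112868041²
eq1−eq2, eq1−eq3 (x²,y² cancel):
  -8.068·x − 73.234·y = -2720.830552
  43.100·x − 135.242·y = -3299.568050
det = -8.068·-135.242 − -73.234·43.100 = 4247.517856
x = (-2720.830552·-135.242 − -73.234·-3299.568050) / 4247.517856 = 29.742076
y = (-8.068·-3299.568050 − -2720.830552·43.100) / 4247.517856 = 33.875952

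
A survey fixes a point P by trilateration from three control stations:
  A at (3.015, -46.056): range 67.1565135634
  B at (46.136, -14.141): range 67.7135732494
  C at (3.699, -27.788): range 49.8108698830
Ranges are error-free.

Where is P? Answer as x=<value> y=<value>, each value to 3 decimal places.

eq1: (x − 3.015)² + (y + 46.056)² = 67.1565135634²
eq2: (x − 46.136)² + (y + 14.141)² = 67.7135732494²
eq3: (x − 3.699)² + (y + 27.788)² = 49.8108698830²
eq3−eq1, eq3−eq2 (x²,y² cancel):
  -1.368·x − 36.536·y = -684.484739
  84.874·x + 27.294·y = -561.362412
det = -1.368·27.294 − -36.536·84.874 = 3063.618272
x = (-684.484739·27.294 − -36.536·-561.362412) / 3063.618272 = -12.792803
y = (-1.368·-561.362412 − -684.484739·84.874) / 3063.618272 = 19.213523

x=-12.793 y=19.214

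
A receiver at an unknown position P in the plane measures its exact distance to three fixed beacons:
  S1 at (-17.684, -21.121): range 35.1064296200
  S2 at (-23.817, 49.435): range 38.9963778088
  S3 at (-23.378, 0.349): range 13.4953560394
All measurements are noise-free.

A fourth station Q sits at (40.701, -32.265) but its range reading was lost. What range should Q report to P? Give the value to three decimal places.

eq1: (x + 17.684)² + (y + 21.121)² = 35.1064296200²
eq2: (x + 23.817)² + (y − 49.435)² = 38.9963778088²
eq3: (x + 23.378)² + (y − 0.349)² = 13.4953560394²
eq3−eq1, eq3−eq2 (x²,y² cancel):
  11.388·x − 42.940·y = -838.168954
  -0.878·x + 98.172·y = 1125.823181
det = 11.388·98.172 − -42.940·-0.878 = 1080.281416
x = (-838.168954·98.172 − -42.940·1125.823181) / 1080.281416 = -31.419475
y = (11.388·1125.823181 − -838.168954·-0.878) / 1080.281416 = 11.186865
|P − Q| = √((-31.419475 − 40.701)² + (11.186865 − -32.265)²) = 84.198738

84.199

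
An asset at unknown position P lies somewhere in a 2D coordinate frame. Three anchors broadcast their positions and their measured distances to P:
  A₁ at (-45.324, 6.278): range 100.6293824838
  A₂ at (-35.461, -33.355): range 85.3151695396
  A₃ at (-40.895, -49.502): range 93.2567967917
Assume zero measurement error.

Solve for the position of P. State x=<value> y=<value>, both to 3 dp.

x=49.622 y=-27.062

eq1: (x + 45.324)² + (y − 6.278)² = 100.6293824838²
eq2: (x + 35.461)² + (y + 33.355)² = 85.3151695396²
eq3: (x + 40.895)² + (y + 49.502)² = 93.2567967917²
eq1−eq2, eq1−eq3 (x²,y² cancel):
  19.726·x − 79.266·y = 3123.954751
  8.858·x − 111.560·y = 3458.613240
det = 19.726·-111.560 − -79.266·8.858 = -1498.494332
x = (3123.954751·-111.560 − -79.266·3458.613240) / -1498.494332 = 49.621779
y = (19.726·3458.613240 − 3123.954751·8.858) / -1498.494332 = -27.062240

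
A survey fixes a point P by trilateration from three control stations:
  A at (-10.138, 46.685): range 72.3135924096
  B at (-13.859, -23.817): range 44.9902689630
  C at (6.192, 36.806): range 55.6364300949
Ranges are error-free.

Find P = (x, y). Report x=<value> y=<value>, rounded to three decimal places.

x=29.935 y=-13.510

eq1: (x + 10.138)² + (y − 46.685)² = 72.3135924096²
eq2: (x + 13.859)² + (y + 23.817)² = 44.9902689630²
eq3: (x − 6.192)² + (y − 36.806)² = 55.6364300949²
eq1−eq3, eq1−eq2 (x²,y² cancel):
  32.660·x − 19.758·y = 1244.597524
  -7.442·x − 141.004·y = 1682.184447
det = 32.660·-141.004 − -19.758·-7.442 = -4752.229676
x = (1244.597524·-141.004 − -19.758·1682.184447) / -4752.229676 = 29.934712
y = (32.660·1682.184447 − 1244.597524·-7.442) / -4752.229676 = -13.509961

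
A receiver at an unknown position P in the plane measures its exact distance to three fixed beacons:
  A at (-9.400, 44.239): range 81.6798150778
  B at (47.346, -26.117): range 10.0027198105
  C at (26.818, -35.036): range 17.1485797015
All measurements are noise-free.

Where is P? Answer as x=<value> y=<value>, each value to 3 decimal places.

eq1: (x + 9.400)² + (y − 44.239)² = 81.6798150778²
eq2: (x − 47.346)² + (y + 26.117)² = 10.0027198105²
eq3: (x − 26.818)² + (y + 35.036)² = 17.1485797015²
eq2−eq1, eq2−eq3 (x²,y² cancel):
  -113.492·x + 140.712·y = -7449.830072
  -41.056·x − 17.838·y = -1171.034367
det = -113.492·-17.838 − 140.712·-41.056 = 7801.542168
x = (-7449.830072·-17.838 − 140.712·-1171.034367) / 7801.542168 = 38.155105
y = (-113.492·-1171.034367 − -7449.830072·-41.056) / 7801.542168 = -22.169616

x=38.155 y=-22.170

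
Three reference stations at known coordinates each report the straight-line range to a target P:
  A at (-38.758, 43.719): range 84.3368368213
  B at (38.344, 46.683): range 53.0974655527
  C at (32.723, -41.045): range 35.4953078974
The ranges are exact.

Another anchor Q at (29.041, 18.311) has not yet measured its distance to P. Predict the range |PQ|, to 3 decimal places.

eq1: (x + 38.758)² + (y − 43.719)² = 84.3368368213²
eq2: (x − 38.344)² + (y − 46.683)² = 53.0974655527²
eq3: (x − 32.723)² + (y + 41.045)² = 35.4953078974²
eq1−eq3, eq1−eq2 (x²,y² cancel):
  142.962·x − 169.528·y = 5194.738391
  154.204·x + 5.928·y = 4529.392497
det = 142.962·5.928 − -169.528·154.204 = 26989.374448
x = (5194.738391·5.928 − -169.528·4529.392497) / 26989.374448 = 29.591396
y = (142.962·4529.392497 − 5194.738391·154.204) / 26989.374448 = -5.688106
|P − Q| = √((29.591396 − 29.041)² + (-5.688106 − 18.311)²) = 24.005417

24.005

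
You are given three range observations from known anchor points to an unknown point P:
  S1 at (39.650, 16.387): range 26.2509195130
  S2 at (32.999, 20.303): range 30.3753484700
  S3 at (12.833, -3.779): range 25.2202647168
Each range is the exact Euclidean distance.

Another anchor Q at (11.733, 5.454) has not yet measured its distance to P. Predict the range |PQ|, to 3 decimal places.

eq1: (x − 39.650)² + (y − 16.387)² = 26.2509195130²
eq2: (x − 32.999)² + (y − 20.303)² = 30.3753484700²
eq3: (x − 12.833)² + (y + 3.779)² = 25.2202647168²
eq1−eq2, eq1−eq3 (x²,y² cancel):
  -13.302·x + 7.832·y = -573.061478
  -53.634·x − 40.332·y = -1608.640516
det = -13.302·-40.332 − 7.832·-53.634 = 956.557752
x = (-573.061478·-40.332 − 7.832·-1608.640516) / 956.557752 = 37.333436
y = (-13.302·-1608.640516 − -573.061478·-53.634) / 956.557752 = -9.761505
|P − Q| = √((37.333436 − 11.733)² + (-9.761505 − 5.454)²) = 29.780765

29.781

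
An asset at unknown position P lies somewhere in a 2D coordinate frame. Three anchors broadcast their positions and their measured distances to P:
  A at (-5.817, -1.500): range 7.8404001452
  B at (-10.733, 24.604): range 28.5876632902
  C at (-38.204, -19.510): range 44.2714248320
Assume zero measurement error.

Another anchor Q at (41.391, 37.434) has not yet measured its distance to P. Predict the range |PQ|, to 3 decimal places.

55.022

eq1: (x + 5.817)² + (y + 1.500)² = 7.8404001452²
eq2: (x + 10.733)² + (y − 24.604)² = 28.5876632902²
eq3: (x + 38.204)² + (y + 19.510)² = 44.2714248320²
eq2−eq3, eq2−eq1 (x²,y² cancel):
  -54.942·x − 88.228·y = -23.072953
  9.832·x − 52.208·y = 71.316002
det = -54.942·-52.208 − -88.228·9.832 = 3735.869632
x = (-23.072953·-52.208 − -88.228·71.316002) / 3735.869632 = 2.006671
y = (-54.942·71.316002 − -23.072953·9.832) / 3735.869632 = -0.988094
|P − Q| = √((2.006671 − 41.391)² + (-0.988094 − 37.434)²) = 55.021657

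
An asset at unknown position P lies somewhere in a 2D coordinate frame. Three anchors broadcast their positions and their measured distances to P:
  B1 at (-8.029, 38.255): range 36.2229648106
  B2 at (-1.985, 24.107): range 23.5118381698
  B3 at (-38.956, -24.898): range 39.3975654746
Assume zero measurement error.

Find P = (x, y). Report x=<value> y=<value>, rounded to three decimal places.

x=-10.264 y=2.101

eq1: (x + 8.029)² + (y − 38.255)² = 36.2229648106²
eq2: (x + 1.985)² + (y − 24.107)² = 23.5118381698²
eq3: (x + 38.956)² + (y + 24.898)² = 39.3975654746²
eq2−eq3, eq2−eq1 (x²,y² cancel):
  -73.942·x − 98.010·y = 553.031035
  -12.088·x + 28.296·y = 183.525546
det = -73.942·28.296 − -98.010·-12.088 = -3277.007712
x = (553.031035·28.296 − -98.010·183.525546) / -3277.007712 = -10.264213
y = (-73.942·183.525546 − 553.031035·-12.088) / -3277.007712 = 2.101065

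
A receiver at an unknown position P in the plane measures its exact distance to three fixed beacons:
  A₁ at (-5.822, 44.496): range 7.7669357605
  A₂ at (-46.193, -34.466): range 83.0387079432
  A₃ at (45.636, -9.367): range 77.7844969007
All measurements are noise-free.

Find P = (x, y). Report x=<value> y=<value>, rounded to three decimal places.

eq1: (x + 5.822)² + (y − 44.496)² = 7.7669357605²
eq2: (x + 46.193)² + (y + 34.466)² = 83.0387079432²
eq3: (x − 45.636)² + (y + 9.367)² = 77.7844969007²
eq2−eq1, eq2−eq3 (x²,y² cancel):
  80.742·x + 157.924·y = 5527.193021
  183.658·x + 50.198·y = -306.314161
det = 80.742·50.198 − 157.924·183.658 = -24950.919076
x = (5527.193021·50.198 − 157.924·-306.314161) / -24950.919076 = -13.058773
y = (80.742·-306.314161 − 5527.193021·183.658) / -24950.919076 = 41.675645

x=-13.059 y=41.676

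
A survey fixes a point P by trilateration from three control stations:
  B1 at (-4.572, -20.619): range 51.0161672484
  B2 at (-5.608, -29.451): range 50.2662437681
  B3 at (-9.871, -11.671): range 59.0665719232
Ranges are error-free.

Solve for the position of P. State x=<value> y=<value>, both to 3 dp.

x=44.336 y=-35.133

eq1: (x + 4.572)² + (y + 20.619)² = 51.0161672484²
eq2: (x + 5.608)² + (y + 29.451)² = 50.2662437681²
eq3: (x + 9.871)² + (y + 11.671)² = 59.0665719232²
eq3−eq2, eq3−eq1 (x²,y² cancel):
  8.526·x − 35.560·y = 1627.326839
  10.598·x − 17.896·y = 1098.608061
det = 8.526·-17.896 − -35.560·10.598 = 224.283584
x = (1627.326839·-17.896 − -35.560·1098.608061) / 224.283584 = 44.336109
y = (8.526·1098.608061 − 1627.326839·10.598) / 224.283584 = -35.132654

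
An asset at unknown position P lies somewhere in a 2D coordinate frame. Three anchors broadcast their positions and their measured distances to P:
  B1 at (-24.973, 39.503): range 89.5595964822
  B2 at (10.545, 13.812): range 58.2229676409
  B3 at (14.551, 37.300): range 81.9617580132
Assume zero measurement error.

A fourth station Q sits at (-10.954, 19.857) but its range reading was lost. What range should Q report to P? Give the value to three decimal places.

eq1: (x + 24.973)² + (y − 39.503)² = 89.5595964822²
eq2: (x − 10.545)² + (y − 13.812)² = 58.2229676409²
eq3: (x − 14.551)² + (y − 37.300)² = 81.9617580132²
eq1−eq3, eq1−eq2 (x²,y² cancel):
  79.048·x − 4.406·y = 722.075408
  71.036·x − 51.382·y = 2748.837992
det = 79.048·-51.382 − -4.406·71.036 = -3748.659720
x = (722.075408·-51.382 − -4.406·2748.837992) / -3748.659720 = 6.666462
y = (79.048·2748.837992 − 722.075408·71.036) / -3748.659720 = -44.281639
|P − Q| = √((6.666462 − -10.954)² + (-44.281639 − 19.857)²) = 66.515004

66.515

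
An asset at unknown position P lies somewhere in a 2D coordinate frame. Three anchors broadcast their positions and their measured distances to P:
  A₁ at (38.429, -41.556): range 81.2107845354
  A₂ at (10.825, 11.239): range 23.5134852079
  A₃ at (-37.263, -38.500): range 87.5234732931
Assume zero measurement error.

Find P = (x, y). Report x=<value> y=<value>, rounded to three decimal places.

x=10.638 y=34.752

eq1: (x − 38.429)² + (y + 41.556)² = 81.2107845354²
eq2: (x − 10.825)² + (y − 11.239)² = 23.5134852079²
eq3: (x + 37.263)² + (y + 38.500)² = 87.5234732931²
eq1−eq2, eq1−eq3 (x²,y² cancel):
  -55.208·x + 105.590·y = 3082.114107
  -151.384·x + 6.112·y = -1398.074860
det = -55.208·6.112 − 105.590·-151.384 = 15647.205264
x = (3082.114107·6.112 − 105.590·-1398.074860) / 15647.205264 = 10.638360
y = (-55.208·-1398.074860 − 3082.114107·-151.384) / 15647.205264 = 34.751744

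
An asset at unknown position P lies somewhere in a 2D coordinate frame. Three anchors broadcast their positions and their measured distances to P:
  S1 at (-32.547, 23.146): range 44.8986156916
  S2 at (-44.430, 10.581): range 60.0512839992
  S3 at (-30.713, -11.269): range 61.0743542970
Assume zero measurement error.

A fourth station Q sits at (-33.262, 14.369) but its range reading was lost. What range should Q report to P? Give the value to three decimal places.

48.283

eq1: (x + 32.547)² + (y − 23.146)² = 44.8986156916²
eq2: (x + 44.430)² + (y − 10.581)² = 60.0512839992²
eq3: (x + 30.713)² + (y + 11.269)² = 61.0743542970²
eq3−eq2, eq3−eq1 (x²,y² cancel):
  -27.434·x + 43.700·y = 1139.623774
  -3.668·x + 68.830·y = 2238.956857
det = -27.434·68.830 − 43.700·-3.668 = -1727.990620
x = (1139.623774·68.830 − 43.700·2238.956857) / -1727.990620 = 11.228134
y = (-27.434·2238.956857 − 1139.623774·-3.668) / -1727.990620 = 33.127149
|P − Q| = √((11.228134 − -33.262)² + (33.127149 − 14.369)²) = 48.282918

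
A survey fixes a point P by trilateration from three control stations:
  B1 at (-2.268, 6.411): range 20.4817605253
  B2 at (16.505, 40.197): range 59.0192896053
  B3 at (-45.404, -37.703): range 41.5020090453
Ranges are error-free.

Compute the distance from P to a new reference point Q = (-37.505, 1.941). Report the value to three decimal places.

25.978

eq1: (x + 2.268)² + (y − 6.411)² = 20.4817605253²
eq2: (x − 16.505)² + (y − 40.197)² = 59.0192896053²
eq3: (x + 45.404)² + (y + 37.703)² = 41.5020090453²
eq1−eq3, eq1−eq2 (x²,y² cancel):
  -86.272·x − 88.228·y = 2133.880439
  37.546·x + 67.572·y = -1221.804942
det = -86.272·67.572 − -88.228·37.546 = -2516.963096
x = (2133.880439·67.572 − -88.228·-1221.804942) / -2516.963096 = -14.459156
y = (-86.272·-1221.804942 − 2133.880439·37.546) / -2516.963096 = -10.047379
|P − Q| = √((-14.459156 − -37.505)² + (-10.047379 − 1.941)²) = 25.977531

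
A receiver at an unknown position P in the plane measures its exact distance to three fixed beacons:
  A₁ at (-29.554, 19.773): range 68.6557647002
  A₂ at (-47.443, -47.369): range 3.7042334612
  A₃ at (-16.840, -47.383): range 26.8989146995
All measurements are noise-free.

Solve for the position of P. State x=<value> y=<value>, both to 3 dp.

eq1: (x + 29.554)² + (y − 19.773)² = 68.6557647002²
eq2: (x + 47.443)² + (y + 47.369)² = 3.7042334612²
eq3: (x + 16.840)² + (y + 47.383)² = 26.8989146995²
eq3−eq1, eq3−eq2 (x²,y² cancel):
  -25.428·x + 134.312·y = -5254.386259
  -61.206·x + 0.028·y = 2675.756387
det = -25.428·0.028 − 134.312·-61.206 = 8219.988288
x = (-5254.386259·0.028 − 134.312·2675.756387) / 8219.988288 = -43.738908
y = (-25.428·2675.756387 − -5254.386259·-61.206) / 8219.988288 = -47.401418

x=-43.739 y=-47.401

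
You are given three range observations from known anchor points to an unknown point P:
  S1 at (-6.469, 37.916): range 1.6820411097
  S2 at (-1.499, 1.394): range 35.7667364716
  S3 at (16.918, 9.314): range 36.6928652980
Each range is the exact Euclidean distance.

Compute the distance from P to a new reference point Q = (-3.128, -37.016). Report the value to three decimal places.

73.792

eq1: (x + 6.469)² + (y − 37.916)² = 1.6820411097²
eq2: (x + 1.499)² + (y − 1.394)² = 35.7667364716²
eq3: (x − 16.918)² + (y − 9.314)² = 36.6928652980²
eq1−eq2, eq1−eq3 (x²,y² cancel):
  9.940·x − 73.044·y = -2751.710956
  46.774·x − 57.204·y = -2450.038798
det = 9.940·-57.204 − -73.044·46.774 = 2847.952296
x = (-2751.710956·-57.204 − -73.044·-2450.038798) / 2847.952296 = -7.567458
y = (9.940·-2450.038798 − -2751.710956·46.774) / 2847.952296 = 36.642167
|P − Q| = √((-7.567458 − -3.128)² + (36.642167 − -37.016)²) = 73.791831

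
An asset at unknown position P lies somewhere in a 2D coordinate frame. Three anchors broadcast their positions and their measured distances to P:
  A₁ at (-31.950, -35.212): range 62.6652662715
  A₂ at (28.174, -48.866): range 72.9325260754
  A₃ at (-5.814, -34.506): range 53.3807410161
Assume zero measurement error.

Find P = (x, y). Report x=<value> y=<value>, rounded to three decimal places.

eq1: (x + 31.950)² + (y + 35.212)² = 62.6652662715²
eq2: (x − 28.174)² + (y + 48.866)² = 72.9325260754²
eq3: (x + 5.814)² + (y + 34.506)² = 53.3807410161²
eq2−eq1, eq2−eq3 (x²,y² cancel):
  -120.248·x + 27.308·y = 471.244975
  -67.976·x + 28.720·y = 512.456248
det = -120.248·28.720 − 27.308·-67.976 = -1597.233952
x = (471.244975·28.720 − 27.308·512.456248) / -1597.233952 = 0.287998
y = (-120.248·512.456248 − 471.244975·-67.976) / -1597.233952 = 18.524832

x=0.288 y=18.525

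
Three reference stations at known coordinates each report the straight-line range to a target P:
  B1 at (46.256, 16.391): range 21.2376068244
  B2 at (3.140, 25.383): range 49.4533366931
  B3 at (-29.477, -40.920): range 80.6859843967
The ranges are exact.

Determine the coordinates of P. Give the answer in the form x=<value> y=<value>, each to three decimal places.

eq1: (x − 46.256)² + (y − 16.391)² = 21.2376068244²
eq2: (x − 3.140)² + (y − 25.383)² = 49.4533366931²
eq3: (x + 29.477)² + (y + 40.920)² = 80.6859843967²
eq1−eq3, eq1−eq2 (x²,y² cancel):
  -151.466·x − 114.622·y = -5924.134622
  -86.232·x + 17.984·y = -3748.722694
det = -151.466·17.984 − -114.622·-86.232 = -12608.048848
x = (-5924.134622·17.984 − -114.622·-3748.722694) / -12608.048848 = 42.530429
y = (-151.466·-3748.722694 − -5924.134622·-86.232) / -12608.048848 = -4.517277

x=42.530 y=-4.517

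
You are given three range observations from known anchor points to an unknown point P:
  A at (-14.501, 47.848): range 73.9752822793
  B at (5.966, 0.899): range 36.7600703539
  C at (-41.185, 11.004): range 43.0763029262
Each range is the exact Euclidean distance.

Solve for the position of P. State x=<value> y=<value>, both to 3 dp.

x=-19.106 y=-25.984

eq1: (x + 14.501)² + (y − 47.848)² = 73.9752822793²
eq2: (x − 5.966)² + (y − 0.899)² = 36.7600703539²
eq3: (x + 41.185)² + (y − 11.004)² = 43.0763029262²
eq3−eq1, eq3−eq2 (x²,y² cancel):
  53.368·x + 73.688·y = -2934.356651
  94.302·x − 20.210·y = -1276.625783
det = 53.368·-20.210 − 73.688·94.302 = -8027.493056
x = (-2934.356651·-20.210 − 73.688·-1276.625783) / -8027.493056 = -19.106257
y = (53.368·-1276.625783 − -2934.356651·94.302) / -8027.493056 = -25.983795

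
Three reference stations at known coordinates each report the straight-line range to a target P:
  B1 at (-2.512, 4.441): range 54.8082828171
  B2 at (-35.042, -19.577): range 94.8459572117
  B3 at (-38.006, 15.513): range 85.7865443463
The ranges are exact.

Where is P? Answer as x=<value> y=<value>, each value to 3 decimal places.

eq1: (x + 2.512)² + (y − 4.441)² = 54.8082828171²
eq2: (x + 35.042)² + (y + 19.577)² = 94.8459572117²
eq3: (x + 38.006)² + (y − 15.513)² = 85.7865443463²
eq3−eq1, eq3−eq2 (x²,y² cancel):
  70.988·x − 22.144·y = 2696.306746
  5.928·x − 70.180·y = -1710.332921
det = 70.988·-70.180 − -22.144·5.928 = -4850.668208
x = (2696.306746·-70.180 − -22.144·-1710.332921) / -4850.668208 = 46.818378
y = (70.988·-1710.332921 − 2696.306746·5.928) / -4850.668208 = 28.325339

x=46.818 y=28.325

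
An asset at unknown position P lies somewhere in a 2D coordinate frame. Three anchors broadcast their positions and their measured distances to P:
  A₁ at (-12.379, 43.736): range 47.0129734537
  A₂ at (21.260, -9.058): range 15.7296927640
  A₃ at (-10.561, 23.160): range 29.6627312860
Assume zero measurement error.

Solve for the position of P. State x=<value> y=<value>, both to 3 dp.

eq1: (x + 12.379)² + (y − 43.736)² = 47.0129734537²
eq2: (x − 21.260)² + (y + 9.058)² = 15.7296927640²
eq3: (x + 10.561)² + (y − 23.160)² = 29.6627312860²
eq3−eq2, eq3−eq1 (x²,y² cancel):
  63.642·x − 64.436·y = 518.569036
  -3.636·x + 41.152·y = 87.814970
det = 63.642·41.152 − -64.436·-3.636 = 2384.706288
x = (518.569036·41.152 − -64.436·87.814970) / 2384.706288 = 11.321561
y = (63.642·87.814970 − 518.569036·-3.636) / 2384.706288 = 3.134238

x=11.322 y=3.134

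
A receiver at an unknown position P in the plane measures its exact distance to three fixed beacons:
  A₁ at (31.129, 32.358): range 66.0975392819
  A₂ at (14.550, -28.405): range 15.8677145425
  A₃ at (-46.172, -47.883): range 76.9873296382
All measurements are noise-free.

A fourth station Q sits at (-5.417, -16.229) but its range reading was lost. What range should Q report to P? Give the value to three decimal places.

39.054

eq1: (x − 31.129)² + (y − 32.358)² = 66.0975392819²
eq2: (x − 14.550)² + (y + 28.405)² = 15.8677145425²
eq3: (x + 46.172)² + (y + 47.883)² = 76.9873296382²
eq2−eq3, eq2−eq1 (x²,y² cancel):
  -121.444·x − 38.956·y = -2269.175812
  33.158·x + 121.526·y = -3119.592054
det = -121.444·121.526 − -38.956·33.158 = -13466.900496
x = (-2269.175812·121.526 − -38.956·-3119.592054) / -13466.900496 = 29.501272
y = (-121.444·-3119.592054 − -2269.175812·33.158) / -13466.900496 = -33.719494
|P − Q| = √((29.501272 − -5.417)² + (-33.719494 − -16.229)²) = 39.053848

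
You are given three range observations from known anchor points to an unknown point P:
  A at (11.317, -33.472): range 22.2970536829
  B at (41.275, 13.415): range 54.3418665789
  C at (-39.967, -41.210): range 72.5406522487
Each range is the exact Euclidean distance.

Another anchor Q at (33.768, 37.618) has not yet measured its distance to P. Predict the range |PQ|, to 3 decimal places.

eq1: (x − 11.317)² + (y + 33.472)² = 22.2970536829²
eq2: (x − 41.275)² + (y − 13.415)² = 54.3418665789²
eq3: (x + 39.967)² + (y + 41.210)² = 72.5406522487²
eq1−eq2, eq1−eq3 (x²,y² cancel):
  59.916·x + 93.774·y = -1820.741283
  -102.568·x − 15.476·y = -2717.811710
det = 59.916·-15.476 − 93.774·-102.568 = 8690.951616
x = (-1820.741283·-15.476 − 93.774·-2717.811710) / 8690.951616 = 32.566959
y = (59.916·-2717.811710 − -1820.741283·-102.568) / 8690.951616 = -40.224617
|P − Q| = √((32.566959 − 33.768)² + (-40.224617 − 37.618)²) = 77.851882

77.852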